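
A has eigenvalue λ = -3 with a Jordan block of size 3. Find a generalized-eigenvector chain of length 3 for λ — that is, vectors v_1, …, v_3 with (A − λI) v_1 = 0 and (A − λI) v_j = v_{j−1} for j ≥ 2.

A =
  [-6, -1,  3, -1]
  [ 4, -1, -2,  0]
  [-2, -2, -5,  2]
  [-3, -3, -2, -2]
A Jordan chain for λ = -3 of length 3:
v_1 = (6, -8, 4, 2)ᵀ
v_2 = (-1, 0, 2, 3)ᵀ
v_3 = (1, -2, 0, 0)ᵀ

Let N = A − (-3)·I. We want v_3 with N^3 v_3 = 0 but N^2 v_3 ≠ 0; then v_{j-1} := N · v_j for j = 3, …, 2.

Pick v_3 = (1, -2, 0, 0)ᵀ.
Then v_2 = N · v_3 = (-1, 0, 2, 3)ᵀ.
Then v_1 = N · v_2 = (6, -8, 4, 2)ᵀ.

Sanity check: (A − (-3)·I) v_1 = (0, 0, 0, 0)ᵀ = 0. ✓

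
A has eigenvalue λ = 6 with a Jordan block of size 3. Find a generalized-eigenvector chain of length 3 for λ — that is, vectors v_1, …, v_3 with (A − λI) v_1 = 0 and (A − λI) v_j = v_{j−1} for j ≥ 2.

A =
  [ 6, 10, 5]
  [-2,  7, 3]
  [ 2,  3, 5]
A Jordan chain for λ = 6 of length 3:
v_1 = (-10, 4, -8)ᵀ
v_2 = (0, -2, 2)ᵀ
v_3 = (1, 0, 0)ᵀ

Let N = A − (6)·I. We want v_3 with N^3 v_3 = 0 but N^2 v_3 ≠ 0; then v_{j-1} := N · v_j for j = 3, …, 2.

Pick v_3 = (1, 0, 0)ᵀ.
Then v_2 = N · v_3 = (0, -2, 2)ᵀ.
Then v_1 = N · v_2 = (-10, 4, -8)ᵀ.

Sanity check: (A − (6)·I) v_1 = (0, 0, 0)ᵀ = 0. ✓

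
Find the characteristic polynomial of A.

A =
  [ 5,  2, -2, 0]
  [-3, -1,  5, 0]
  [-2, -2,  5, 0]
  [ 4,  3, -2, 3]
x^4 - 12*x^3 + 54*x^2 - 108*x + 81

Expanding det(x·I − A) (e.g. by cofactor expansion or by noting that A is similar to its Jordan form J, which has the same characteristic polynomial as A) gives
  χ_A(x) = x^4 - 12*x^3 + 54*x^2 - 108*x + 81
which factors as (x - 3)^4. The eigenvalues (with algebraic multiplicities) are λ = 3 with multiplicity 4.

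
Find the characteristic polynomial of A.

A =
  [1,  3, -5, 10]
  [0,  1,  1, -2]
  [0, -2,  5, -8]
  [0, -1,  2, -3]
x^4 - 4*x^3 + 6*x^2 - 4*x + 1

Expanding det(x·I − A) (e.g. by cofactor expansion or by noting that A is similar to its Jordan form J, which has the same characteristic polynomial as A) gives
  χ_A(x) = x^4 - 4*x^3 + 6*x^2 - 4*x + 1
which factors as (x - 1)^4. The eigenvalues (with algebraic multiplicities) are λ = 1 with multiplicity 4.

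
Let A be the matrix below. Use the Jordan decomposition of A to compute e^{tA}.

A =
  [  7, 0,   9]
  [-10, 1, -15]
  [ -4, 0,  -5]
e^{tA} =
  [6*t*exp(t) + exp(t), 0, 9*t*exp(t)]
  [-10*t*exp(t), exp(t), -15*t*exp(t)]
  [-4*t*exp(t), 0, -6*t*exp(t) + exp(t)]

Strategy: write A = P · J · P⁻¹ where J is a Jordan canonical form, so e^{tA} = P · e^{tJ} · P⁻¹, and e^{tJ} can be computed block-by-block.

A has Jordan form
J =
  [1, 1, 0]
  [0, 1, 0]
  [0, 0, 1]
(up to reordering of blocks).

Per-block formulas:
  For a 1×1 block at λ = 1: exp(t · [1]) = [e^(1t)].
  For a 2×2 Jordan block J_2(1): exp(t · J_2(1)) = e^(1t)·(I + t·N), where N is the 2×2 nilpotent shift.

After assembling e^{tJ} and conjugating by P, we get:

e^{tA} =
  [6*t*exp(t) + exp(t), 0, 9*t*exp(t)]
  [-10*t*exp(t), exp(t), -15*t*exp(t)]
  [-4*t*exp(t), 0, -6*t*exp(t) + exp(t)]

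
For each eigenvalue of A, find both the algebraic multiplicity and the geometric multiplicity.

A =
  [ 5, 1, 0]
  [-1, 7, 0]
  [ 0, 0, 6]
λ = 6: alg = 3, geom = 2

Step 1 — factor the characteristic polynomial to read off the algebraic multiplicities:
  χ_A(x) = (x - 6)^3

Step 2 — compute geometric multiplicities via the rank-nullity identity g(λ) = n − rank(A − λI):
  rank(A − (6)·I) = 1, so dim ker(A − (6)·I) = n − 1 = 2

Summary:
  λ = 6: algebraic multiplicity = 3, geometric multiplicity = 2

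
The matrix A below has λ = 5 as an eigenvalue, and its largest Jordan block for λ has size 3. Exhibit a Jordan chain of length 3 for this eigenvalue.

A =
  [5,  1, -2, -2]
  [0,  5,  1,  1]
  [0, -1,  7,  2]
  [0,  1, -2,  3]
A Jordan chain for λ = 5 of length 3:
v_1 = (1, 0, -1, 1)ᵀ
v_2 = (-2, 1, 2, -2)ᵀ
v_3 = (0, 0, 1, 0)ᵀ

Let N = A − (5)·I. We want v_3 with N^3 v_3 = 0 but N^2 v_3 ≠ 0; then v_{j-1} := N · v_j for j = 3, …, 2.

Pick v_3 = (0, 0, 1, 0)ᵀ.
Then v_2 = N · v_3 = (-2, 1, 2, -2)ᵀ.
Then v_1 = N · v_2 = (1, 0, -1, 1)ᵀ.

Sanity check: (A − (5)·I) v_1 = (0, 0, 0, 0)ᵀ = 0. ✓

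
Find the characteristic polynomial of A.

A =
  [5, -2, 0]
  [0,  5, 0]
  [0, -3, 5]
x^3 - 15*x^2 + 75*x - 125

Expanding det(x·I − A) (e.g. by cofactor expansion or by noting that A is similar to its Jordan form J, which has the same characteristic polynomial as A) gives
  χ_A(x) = x^3 - 15*x^2 + 75*x - 125
which factors as (x - 5)^3. The eigenvalues (with algebraic multiplicities) are λ = 5 with multiplicity 3.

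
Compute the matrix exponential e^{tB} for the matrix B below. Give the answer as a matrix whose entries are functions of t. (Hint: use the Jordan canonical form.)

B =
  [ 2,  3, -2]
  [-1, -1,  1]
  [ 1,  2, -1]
e^{tB} =
  [-t^2/2 + 2*t + 1, -t^2/2 + 3*t, t^2/2 - 2*t]
  [-t, 1 - t, t]
  [-t^2/2 + t, -t^2/2 + 2*t, t^2/2 - t + 1]

Strategy: write B = P · J · P⁻¹ where J is a Jordan canonical form, so e^{tB} = P · e^{tJ} · P⁻¹, and e^{tJ} can be computed block-by-block.

B has Jordan form
J =
  [0, 1, 0]
  [0, 0, 1]
  [0, 0, 0]
(up to reordering of blocks).

Per-block formulas:
  For a 3×3 Jordan block J_3(0): exp(t · J_3(0)) = e^(0t)·(I + t·N + (t^2/2)·N^2), where N is the 3×3 nilpotent shift.

After assembling e^{tJ} and conjugating by P, we get:

e^{tB} =
  [-t^2/2 + 2*t + 1, -t^2/2 + 3*t, t^2/2 - 2*t]
  [-t, 1 - t, t]
  [-t^2/2 + t, -t^2/2 + 2*t, t^2/2 - t + 1]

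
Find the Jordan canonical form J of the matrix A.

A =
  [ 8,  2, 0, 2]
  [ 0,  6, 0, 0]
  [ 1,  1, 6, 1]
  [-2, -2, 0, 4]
J_2(6) ⊕ J_1(6) ⊕ J_1(6)

The characteristic polynomial is
  det(x·I − A) = x^4 - 24*x^3 + 216*x^2 - 864*x + 1296 = (x - 6)^4

Eigenvalues and multiplicities (the geometric multiplicity of λ is n − rank(A − λI), which equals the number of Jordan blocks for λ):
  λ = 6: algebraic multiplicity = 4, geometric multiplicity = 3

Determining the block sizes for each eigenvalue:
  λ = 6: 3 blocks summing to 4 forces exactly one block of size 2 and the rest size 1 → block sizes [2, 1, 1]

Assembling the blocks gives a Jordan form
J =
  [6, 1, 0, 0]
  [0, 6, 0, 0]
  [0, 0, 6, 0]
  [0, 0, 0, 6]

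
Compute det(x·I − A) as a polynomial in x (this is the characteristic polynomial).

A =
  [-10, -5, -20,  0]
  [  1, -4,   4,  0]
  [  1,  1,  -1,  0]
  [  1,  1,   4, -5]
x^4 + 20*x^3 + 150*x^2 + 500*x + 625

Expanding det(x·I − A) (e.g. by cofactor expansion or by noting that A is similar to its Jordan form J, which has the same characteristic polynomial as A) gives
  χ_A(x) = x^4 + 20*x^3 + 150*x^2 + 500*x + 625
which factors as (x + 5)^4. The eigenvalues (with algebraic multiplicities) are λ = -5 with multiplicity 4.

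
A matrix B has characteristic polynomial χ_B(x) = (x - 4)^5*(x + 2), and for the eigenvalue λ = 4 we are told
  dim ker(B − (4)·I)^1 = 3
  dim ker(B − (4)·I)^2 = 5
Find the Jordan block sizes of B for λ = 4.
Block sizes for λ = 4: [2, 2, 1]

From the dimensions of kernels of powers, the number of Jordan blocks of size at least j is d_j − d_{j−1} where d_j = dim ker(N^j) (with d_0 = 0). Computing the differences gives [3, 2].
The number of blocks of size exactly k is (#blocks of size ≥ k) − (#blocks of size ≥ k + 1), so the partition is: 1 block(s) of size 1, 2 block(s) of size 2.
In nonincreasing order the block sizes are [2, 2, 1].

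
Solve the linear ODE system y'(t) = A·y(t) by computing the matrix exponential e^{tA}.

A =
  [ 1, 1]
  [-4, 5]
e^{tA} =
  [-2*t*exp(3*t) + exp(3*t), t*exp(3*t)]
  [-4*t*exp(3*t), 2*t*exp(3*t) + exp(3*t)]

Strategy: write A = P · J · P⁻¹ where J is a Jordan canonical form, so e^{tA} = P · e^{tJ} · P⁻¹, and e^{tJ} can be computed block-by-block.

A has Jordan form
J =
  [3, 1]
  [0, 3]
(up to reordering of blocks).

Per-block formulas:
  For a 2×2 Jordan block J_2(3): exp(t · J_2(3)) = e^(3t)·(I + t·N), where N is the 2×2 nilpotent shift.

After assembling e^{tJ} and conjugating by P, we get:

e^{tA} =
  [-2*t*exp(3*t) + exp(3*t), t*exp(3*t)]
  [-4*t*exp(3*t), 2*t*exp(3*t) + exp(3*t)]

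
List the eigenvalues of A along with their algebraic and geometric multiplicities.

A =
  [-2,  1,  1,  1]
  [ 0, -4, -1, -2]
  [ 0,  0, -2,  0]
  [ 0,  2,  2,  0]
λ = -2: alg = 4, geom = 2

Step 1 — factor the characteristic polynomial to read off the algebraic multiplicities:
  χ_A(x) = (x + 2)^4

Step 2 — compute geometric multiplicities via the rank-nullity identity g(λ) = n − rank(A − λI):
  rank(A − (-2)·I) = 2, so dim ker(A − (-2)·I) = n − 2 = 2

Summary:
  λ = -2: algebraic multiplicity = 4, geometric multiplicity = 2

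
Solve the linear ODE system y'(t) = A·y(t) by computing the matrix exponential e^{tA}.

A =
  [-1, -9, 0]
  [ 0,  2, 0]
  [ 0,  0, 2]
e^{tA} =
  [exp(-t), -3*exp(2*t) + 3*exp(-t), 0]
  [0, exp(2*t), 0]
  [0, 0, exp(2*t)]

Strategy: write A = P · J · P⁻¹ where J is a Jordan canonical form, so e^{tA} = P · e^{tJ} · P⁻¹, and e^{tJ} can be computed block-by-block.

A has Jordan form
J =
  [-1, 0, 0]
  [ 0, 2, 0]
  [ 0, 0, 2]
(up to reordering of blocks).

Per-block formulas:
  For a 1×1 block at λ = 2: exp(t · [2]) = [e^(2t)].
  For a 1×1 block at λ = -1: exp(t · [-1]) = [e^(-1t)].

After assembling e^{tJ} and conjugating by P, we get:

e^{tA} =
  [exp(-t), -3*exp(2*t) + 3*exp(-t), 0]
  [0, exp(2*t), 0]
  [0, 0, exp(2*t)]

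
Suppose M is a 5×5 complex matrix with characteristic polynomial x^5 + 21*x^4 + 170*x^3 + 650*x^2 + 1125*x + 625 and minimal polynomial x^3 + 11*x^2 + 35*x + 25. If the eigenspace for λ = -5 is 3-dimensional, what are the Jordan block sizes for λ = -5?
Block sizes for λ = -5: [2, 1, 1]

Step 1 — from the characteristic polynomial, algebraic multiplicity of λ = -5 is 4. From dim ker(M − (-5)·I) = 3, there are exactly 3 Jordan blocks for λ = -5.
Step 2 — from the minimal polynomial, the factor (x + 5)^2 tells us the largest block for λ = -5 has size 2.
Step 3 — with total size 4, 3 blocks, and largest block 2, the block sizes (in nonincreasing order) are [2, 1, 1].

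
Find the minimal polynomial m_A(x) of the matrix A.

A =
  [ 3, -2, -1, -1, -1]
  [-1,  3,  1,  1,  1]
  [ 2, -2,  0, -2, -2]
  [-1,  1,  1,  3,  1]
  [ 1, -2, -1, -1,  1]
x^3 - 6*x^2 + 12*x - 8

The characteristic polynomial is χ_A(x) = (x - 2)^5, so the eigenvalues are known. The minimal polynomial is
  m_A(x) = Π_λ (x − λ)^{k_λ}
where k_λ is the size of the *largest* Jordan block for λ (equivalently, the smallest k with (A − λI)^k v = 0 for every generalised eigenvector v of λ).

  λ = 2: largest Jordan block has size 3, contributing (x − 2)^3

So m_A(x) = (x - 2)^3 = x^3 - 6*x^2 + 12*x - 8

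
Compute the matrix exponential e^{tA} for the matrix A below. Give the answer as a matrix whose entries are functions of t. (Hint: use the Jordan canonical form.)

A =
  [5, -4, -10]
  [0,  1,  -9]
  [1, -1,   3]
e^{tA} =
  [-2*t*exp(4*t) + 2*exp(4*t) - exp(t), 2*t*exp(4*t) - 2*exp(4*t) + 2*exp(t), 2*t*exp(4*t) - 4*exp(4*t) + 4*exp(t)]
  [-3*t*exp(4*t) + exp(4*t) - exp(t), 3*t*exp(4*t) - exp(4*t) + 2*exp(t), 3*t*exp(4*t) - 4*exp(4*t) + 4*exp(t)]
  [t*exp(4*t), -t*exp(4*t), -t*exp(4*t) + exp(4*t)]

Strategy: write A = P · J · P⁻¹ where J is a Jordan canonical form, so e^{tA} = P · e^{tJ} · P⁻¹, and e^{tJ} can be computed block-by-block.

A has Jordan form
J =
  [1, 0, 0]
  [0, 4, 1]
  [0, 0, 4]
(up to reordering of blocks).

Per-block formulas:
  For a 1×1 block at λ = 1: exp(t · [1]) = [e^(1t)].
  For a 2×2 Jordan block J_2(4): exp(t · J_2(4)) = e^(4t)·(I + t·N), where N is the 2×2 nilpotent shift.

After assembling e^{tJ} and conjugating by P, we get:

e^{tA} =
  [-2*t*exp(4*t) + 2*exp(4*t) - exp(t), 2*t*exp(4*t) - 2*exp(4*t) + 2*exp(t), 2*t*exp(4*t) - 4*exp(4*t) + 4*exp(t)]
  [-3*t*exp(4*t) + exp(4*t) - exp(t), 3*t*exp(4*t) - exp(4*t) + 2*exp(t), 3*t*exp(4*t) - 4*exp(4*t) + 4*exp(t)]
  [t*exp(4*t), -t*exp(4*t), -t*exp(4*t) + exp(4*t)]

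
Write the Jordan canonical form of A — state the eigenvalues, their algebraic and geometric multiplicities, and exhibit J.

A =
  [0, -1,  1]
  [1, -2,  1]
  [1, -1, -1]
J_3(-1)

The characteristic polynomial is
  det(x·I − A) = x^3 + 3*x^2 + 3*x + 1 = (x + 1)^3

Eigenvalues and multiplicities (the geometric multiplicity of λ is n − rank(A − λI), which equals the number of Jordan blocks for λ):
  λ = -1: algebraic multiplicity = 3, geometric multiplicity = 1

Determining the block sizes for each eigenvalue:
  λ = -1: one block (gm = 1), so the single block has size am = 3 → block sizes [3]

Assembling the blocks gives a Jordan form
J =
  [-1,  1,  0]
  [ 0, -1,  1]
  [ 0,  0, -1]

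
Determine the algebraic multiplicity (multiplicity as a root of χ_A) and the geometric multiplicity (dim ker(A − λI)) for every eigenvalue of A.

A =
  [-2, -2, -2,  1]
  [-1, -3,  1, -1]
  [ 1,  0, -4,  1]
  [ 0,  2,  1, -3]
λ = -3: alg = 4, geom = 2

Step 1 — factor the characteristic polynomial to read off the algebraic multiplicities:
  χ_A(x) = (x + 3)^4

Step 2 — compute geometric multiplicities via the rank-nullity identity g(λ) = n − rank(A − λI):
  rank(A − (-3)·I) = 2, so dim ker(A − (-3)·I) = n − 2 = 2

Summary:
  λ = -3: algebraic multiplicity = 4, geometric multiplicity = 2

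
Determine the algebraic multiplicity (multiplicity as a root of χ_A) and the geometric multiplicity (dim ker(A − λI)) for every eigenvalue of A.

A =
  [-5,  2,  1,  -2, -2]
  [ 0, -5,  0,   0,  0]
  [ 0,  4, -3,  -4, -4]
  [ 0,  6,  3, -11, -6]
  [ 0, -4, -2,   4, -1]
λ = -5: alg = 5, geom = 4

Step 1 — factor the characteristic polynomial to read off the algebraic multiplicities:
  χ_A(x) = (x + 5)^5

Step 2 — compute geometric multiplicities via the rank-nullity identity g(λ) = n − rank(A − λI):
  rank(A − (-5)·I) = 1, so dim ker(A − (-5)·I) = n − 1 = 4

Summary:
  λ = -5: algebraic multiplicity = 5, geometric multiplicity = 4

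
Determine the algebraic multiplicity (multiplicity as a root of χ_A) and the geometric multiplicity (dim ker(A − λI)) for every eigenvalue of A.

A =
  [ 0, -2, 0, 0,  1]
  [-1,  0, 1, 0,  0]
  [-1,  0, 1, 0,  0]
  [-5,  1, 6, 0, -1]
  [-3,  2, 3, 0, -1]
λ = 0: alg = 5, geom = 2

Step 1 — factor the characteristic polynomial to read off the algebraic multiplicities:
  χ_A(x) = x^5

Step 2 — compute geometric multiplicities via the rank-nullity identity g(λ) = n − rank(A − λI):
  rank(A − (0)·I) = 3, so dim ker(A − (0)·I) = n − 3 = 2

Summary:
  λ = 0: algebraic multiplicity = 5, geometric multiplicity = 2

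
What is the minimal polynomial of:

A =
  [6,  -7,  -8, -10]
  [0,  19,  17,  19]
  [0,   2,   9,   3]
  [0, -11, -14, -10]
x^3 - 18*x^2 + 108*x - 216

The characteristic polynomial is χ_A(x) = (x - 6)^4, so the eigenvalues are known. The minimal polynomial is
  m_A(x) = Π_λ (x − λ)^{k_λ}
where k_λ is the size of the *largest* Jordan block for λ (equivalently, the smallest k with (A − λI)^k v = 0 for every generalised eigenvector v of λ).

  λ = 6: largest Jordan block has size 3, contributing (x − 6)^3

So m_A(x) = (x - 6)^3 = x^3 - 18*x^2 + 108*x - 216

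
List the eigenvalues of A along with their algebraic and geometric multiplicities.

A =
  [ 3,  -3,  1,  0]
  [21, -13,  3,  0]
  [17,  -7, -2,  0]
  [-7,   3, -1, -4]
λ = -4: alg = 4, geom = 2

Step 1 — factor the characteristic polynomial to read off the algebraic multiplicities:
  χ_A(x) = (x + 4)^4

Step 2 — compute geometric multiplicities via the rank-nullity identity g(λ) = n − rank(A − λI):
  rank(A − (-4)·I) = 2, so dim ker(A − (-4)·I) = n − 2 = 2

Summary:
  λ = -4: algebraic multiplicity = 4, geometric multiplicity = 2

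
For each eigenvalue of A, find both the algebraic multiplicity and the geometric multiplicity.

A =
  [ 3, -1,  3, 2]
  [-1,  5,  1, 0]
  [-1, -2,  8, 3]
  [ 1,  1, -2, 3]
λ = 4: alg = 1, geom = 1; λ = 5: alg = 3, geom = 1

Step 1 — factor the characteristic polynomial to read off the algebraic multiplicities:
  χ_A(x) = (x - 5)^3*(x - 4)

Step 2 — compute geometric multiplicities via the rank-nullity identity g(λ) = n − rank(A − λI):
  rank(A − (4)·I) = 3, so dim ker(A − (4)·I) = n − 3 = 1
  rank(A − (5)·I) = 3, so dim ker(A − (5)·I) = n − 3 = 1

Summary:
  λ = 4: algebraic multiplicity = 1, geometric multiplicity = 1
  λ = 5: algebraic multiplicity = 3, geometric multiplicity = 1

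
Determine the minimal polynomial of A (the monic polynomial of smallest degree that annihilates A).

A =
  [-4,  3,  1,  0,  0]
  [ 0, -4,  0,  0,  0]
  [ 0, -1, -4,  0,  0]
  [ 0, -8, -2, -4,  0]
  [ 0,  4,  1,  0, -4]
x^3 + 12*x^2 + 48*x + 64

The characteristic polynomial is χ_A(x) = (x + 4)^5, so the eigenvalues are known. The minimal polynomial is
  m_A(x) = Π_λ (x − λ)^{k_λ}
where k_λ is the size of the *largest* Jordan block for λ (equivalently, the smallest k with (A − λI)^k v = 0 for every generalised eigenvector v of λ).

  λ = -4: largest Jordan block has size 3, contributing (x + 4)^3

So m_A(x) = (x + 4)^3 = x^3 + 12*x^2 + 48*x + 64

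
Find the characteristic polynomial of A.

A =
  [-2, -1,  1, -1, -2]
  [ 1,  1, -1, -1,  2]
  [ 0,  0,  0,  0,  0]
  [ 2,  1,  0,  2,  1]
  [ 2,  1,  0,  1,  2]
x^5 - 3*x^4 + 3*x^3 - x^2

Expanding det(x·I − A) (e.g. by cofactor expansion or by noting that A is similar to its Jordan form J, which has the same characteristic polynomial as A) gives
  χ_A(x) = x^5 - 3*x^4 + 3*x^3 - x^2
which factors as x^2*(x - 1)^3. The eigenvalues (with algebraic multiplicities) are λ = 0 with multiplicity 2, λ = 1 with multiplicity 3.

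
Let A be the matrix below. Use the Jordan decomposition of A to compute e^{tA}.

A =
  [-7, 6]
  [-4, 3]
e^{tA} =
  [-2*exp(-t) + 3*exp(-3*t), 3*exp(-t) - 3*exp(-3*t)]
  [-2*exp(-t) + 2*exp(-3*t), 3*exp(-t) - 2*exp(-3*t)]

Strategy: write A = P · J · P⁻¹ where J is a Jordan canonical form, so e^{tA} = P · e^{tJ} · P⁻¹, and e^{tJ} can be computed block-by-block.

A has Jordan form
J =
  [-3,  0]
  [ 0, -1]
(up to reordering of blocks).

Per-block formulas:
  For a 1×1 block at λ = -3: exp(t · [-3]) = [e^(-3t)].
  For a 1×1 block at λ = -1: exp(t · [-1]) = [e^(-1t)].

After assembling e^{tJ} and conjugating by P, we get:

e^{tA} =
  [-2*exp(-t) + 3*exp(-3*t), 3*exp(-t) - 3*exp(-3*t)]
  [-2*exp(-t) + 2*exp(-3*t), 3*exp(-t) - 2*exp(-3*t)]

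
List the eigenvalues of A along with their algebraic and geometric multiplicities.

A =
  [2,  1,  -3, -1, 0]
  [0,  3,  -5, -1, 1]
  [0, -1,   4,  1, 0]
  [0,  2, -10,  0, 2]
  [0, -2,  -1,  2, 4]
λ = 2: alg = 2, geom = 2; λ = 3: alg = 3, geom = 1

Step 1 — factor the characteristic polynomial to read off the algebraic multiplicities:
  χ_A(x) = (x - 3)^3*(x - 2)^2

Step 2 — compute geometric multiplicities via the rank-nullity identity g(λ) = n − rank(A − λI):
  rank(A − (2)·I) = 3, so dim ker(A − (2)·I) = n − 3 = 2
  rank(A − (3)·I) = 4, so dim ker(A − (3)·I) = n − 4 = 1

Summary:
  λ = 2: algebraic multiplicity = 2, geometric multiplicity = 2
  λ = 3: algebraic multiplicity = 3, geometric multiplicity = 1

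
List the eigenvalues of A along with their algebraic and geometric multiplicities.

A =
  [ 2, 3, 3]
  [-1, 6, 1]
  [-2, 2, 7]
λ = 5: alg = 3, geom = 2

Step 1 — factor the characteristic polynomial to read off the algebraic multiplicities:
  χ_A(x) = (x - 5)^3

Step 2 — compute geometric multiplicities via the rank-nullity identity g(λ) = n − rank(A − λI):
  rank(A − (5)·I) = 1, so dim ker(A − (5)·I) = n − 1 = 2

Summary:
  λ = 5: algebraic multiplicity = 3, geometric multiplicity = 2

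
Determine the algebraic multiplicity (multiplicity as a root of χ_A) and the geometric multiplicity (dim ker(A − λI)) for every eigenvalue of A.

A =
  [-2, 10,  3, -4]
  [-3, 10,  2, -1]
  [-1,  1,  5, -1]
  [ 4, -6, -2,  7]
λ = 5: alg = 4, geom = 2

Step 1 — factor the characteristic polynomial to read off the algebraic multiplicities:
  χ_A(x) = (x - 5)^4

Step 2 — compute geometric multiplicities via the rank-nullity identity g(λ) = n − rank(A − λI):
  rank(A − (5)·I) = 2, so dim ker(A − (5)·I) = n − 2 = 2

Summary:
  λ = 5: algebraic multiplicity = 4, geometric multiplicity = 2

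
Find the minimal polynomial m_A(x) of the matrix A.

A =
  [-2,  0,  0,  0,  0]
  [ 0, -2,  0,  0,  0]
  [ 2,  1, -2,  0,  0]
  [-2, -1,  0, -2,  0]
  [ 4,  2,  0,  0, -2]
x^2 + 4*x + 4

The characteristic polynomial is χ_A(x) = (x + 2)^5, so the eigenvalues are known. The minimal polynomial is
  m_A(x) = Π_λ (x − λ)^{k_λ}
where k_λ is the size of the *largest* Jordan block for λ (equivalently, the smallest k with (A − λI)^k v = 0 for every generalised eigenvector v of λ).

  λ = -2: largest Jordan block has size 2, contributing (x + 2)^2

So m_A(x) = (x + 2)^2 = x^2 + 4*x + 4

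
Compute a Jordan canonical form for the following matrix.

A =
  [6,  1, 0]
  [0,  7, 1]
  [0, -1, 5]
J_3(6)

The characteristic polynomial is
  det(x·I − A) = x^3 - 18*x^2 + 108*x - 216 = (x - 6)^3

Eigenvalues and multiplicities (the geometric multiplicity of λ is n − rank(A − λI), which equals the number of Jordan blocks for λ):
  λ = 6: algebraic multiplicity = 3, geometric multiplicity = 1

Determining the block sizes for each eigenvalue:
  λ = 6: one block (gm = 1), so the single block has size am = 3 → block sizes [3]

Assembling the blocks gives a Jordan form
J =
  [6, 1, 0]
  [0, 6, 1]
  [0, 0, 6]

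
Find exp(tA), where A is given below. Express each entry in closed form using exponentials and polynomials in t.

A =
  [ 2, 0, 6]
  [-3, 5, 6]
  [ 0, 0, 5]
e^{tA} =
  [exp(2*t), 0, 2*exp(5*t) - 2*exp(2*t)]
  [-exp(5*t) + exp(2*t), exp(5*t), 2*exp(5*t) - 2*exp(2*t)]
  [0, 0, exp(5*t)]

Strategy: write A = P · J · P⁻¹ where J is a Jordan canonical form, so e^{tA} = P · e^{tJ} · P⁻¹, and e^{tJ} can be computed block-by-block.

A has Jordan form
J =
  [2, 0, 0]
  [0, 5, 0]
  [0, 0, 5]
(up to reordering of blocks).

Per-block formulas:
  For a 1×1 block at λ = 5: exp(t · [5]) = [e^(5t)].
  For a 1×1 block at λ = 2: exp(t · [2]) = [e^(2t)].

After assembling e^{tJ} and conjugating by P, we get:

e^{tA} =
  [exp(2*t), 0, 2*exp(5*t) - 2*exp(2*t)]
  [-exp(5*t) + exp(2*t), exp(5*t), 2*exp(5*t) - 2*exp(2*t)]
  [0, 0, exp(5*t)]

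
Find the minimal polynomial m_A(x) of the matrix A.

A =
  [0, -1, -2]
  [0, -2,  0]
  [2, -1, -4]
x^2 + 4*x + 4

The characteristic polynomial is χ_A(x) = (x + 2)^3, so the eigenvalues are known. The minimal polynomial is
  m_A(x) = Π_λ (x − λ)^{k_λ}
where k_λ is the size of the *largest* Jordan block for λ (equivalently, the smallest k with (A − λI)^k v = 0 for every generalised eigenvector v of λ).

  λ = -2: largest Jordan block has size 2, contributing (x + 2)^2

So m_A(x) = (x + 2)^2 = x^2 + 4*x + 4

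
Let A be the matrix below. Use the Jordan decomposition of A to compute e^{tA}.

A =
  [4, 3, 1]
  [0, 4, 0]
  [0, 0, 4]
e^{tA} =
  [exp(4*t), 3*t*exp(4*t), t*exp(4*t)]
  [0, exp(4*t), 0]
  [0, 0, exp(4*t)]

Strategy: write A = P · J · P⁻¹ where J is a Jordan canonical form, so e^{tA} = P · e^{tJ} · P⁻¹, and e^{tJ} can be computed block-by-block.

A has Jordan form
J =
  [4, 1, 0]
  [0, 4, 0]
  [0, 0, 4]
(up to reordering of blocks).

Per-block formulas:
  For a 2×2 Jordan block J_2(4): exp(t · J_2(4)) = e^(4t)·(I + t·N), where N is the 2×2 nilpotent shift.
  For a 1×1 block at λ = 4: exp(t · [4]) = [e^(4t)].

After assembling e^{tJ} and conjugating by P, we get:

e^{tA} =
  [exp(4*t), 3*t*exp(4*t), t*exp(4*t)]
  [0, exp(4*t), 0]
  [0, 0, exp(4*t)]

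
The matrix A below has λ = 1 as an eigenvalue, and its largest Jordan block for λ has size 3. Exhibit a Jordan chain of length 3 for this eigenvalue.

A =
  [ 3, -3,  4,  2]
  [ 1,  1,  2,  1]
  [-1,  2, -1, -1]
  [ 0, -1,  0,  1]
A Jordan chain for λ = 1 of length 3:
v_1 = (-3, 0, 2, -1)ᵀ
v_2 = (2, 1, -1, 0)ᵀ
v_3 = (1, 0, 0, 0)ᵀ

Let N = A − (1)·I. We want v_3 with N^3 v_3 = 0 but N^2 v_3 ≠ 0; then v_{j-1} := N · v_j for j = 3, …, 2.

Pick v_3 = (1, 0, 0, 0)ᵀ.
Then v_2 = N · v_3 = (2, 1, -1, 0)ᵀ.
Then v_1 = N · v_2 = (-3, 0, 2, -1)ᵀ.

Sanity check: (A − (1)·I) v_1 = (0, 0, 0, 0)ᵀ = 0. ✓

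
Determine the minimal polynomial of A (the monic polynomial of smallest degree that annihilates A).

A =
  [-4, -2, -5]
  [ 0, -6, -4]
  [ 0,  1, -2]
x^3 + 12*x^2 + 48*x + 64

The characteristic polynomial is χ_A(x) = (x + 4)^3, so the eigenvalues are known. The minimal polynomial is
  m_A(x) = Π_λ (x − λ)^{k_λ}
where k_λ is the size of the *largest* Jordan block for λ (equivalently, the smallest k with (A − λI)^k v = 0 for every generalised eigenvector v of λ).

  λ = -4: largest Jordan block has size 3, contributing (x + 4)^3

So m_A(x) = (x + 4)^3 = x^3 + 12*x^2 + 48*x + 64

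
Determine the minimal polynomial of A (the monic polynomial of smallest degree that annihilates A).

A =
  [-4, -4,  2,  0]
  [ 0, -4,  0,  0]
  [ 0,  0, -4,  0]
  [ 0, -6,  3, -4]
x^2 + 8*x + 16

The characteristic polynomial is χ_A(x) = (x + 4)^4, so the eigenvalues are known. The minimal polynomial is
  m_A(x) = Π_λ (x − λ)^{k_λ}
where k_λ is the size of the *largest* Jordan block for λ (equivalently, the smallest k with (A − λI)^k v = 0 for every generalised eigenvector v of λ).

  λ = -4: largest Jordan block has size 2, contributing (x + 4)^2

So m_A(x) = (x + 4)^2 = x^2 + 8*x + 16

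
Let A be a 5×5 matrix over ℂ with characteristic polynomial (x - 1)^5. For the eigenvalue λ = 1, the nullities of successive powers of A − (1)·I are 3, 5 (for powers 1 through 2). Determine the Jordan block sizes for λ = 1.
Block sizes for λ = 1: [2, 2, 1]

From the dimensions of kernels of powers, the number of Jordan blocks of size at least j is d_j − d_{j−1} where d_j = dim ker(N^j) (with d_0 = 0). Computing the differences gives [3, 2].
The number of blocks of size exactly k is (#blocks of size ≥ k) − (#blocks of size ≥ k + 1), so the partition is: 1 block(s) of size 1, 2 block(s) of size 2.
In nonincreasing order the block sizes are [2, 2, 1].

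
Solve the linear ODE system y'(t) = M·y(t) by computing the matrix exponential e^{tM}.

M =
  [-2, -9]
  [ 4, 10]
e^{tM} =
  [-6*t*exp(4*t) + exp(4*t), -9*t*exp(4*t)]
  [4*t*exp(4*t), 6*t*exp(4*t) + exp(4*t)]

Strategy: write M = P · J · P⁻¹ where J is a Jordan canonical form, so e^{tM} = P · e^{tJ} · P⁻¹, and e^{tJ} can be computed block-by-block.

M has Jordan form
J =
  [4, 1]
  [0, 4]
(up to reordering of blocks).

Per-block formulas:
  For a 2×2 Jordan block J_2(4): exp(t · J_2(4)) = e^(4t)·(I + t·N), where N is the 2×2 nilpotent shift.

After assembling e^{tJ} and conjugating by P, we get:

e^{tM} =
  [-6*t*exp(4*t) + exp(4*t), -9*t*exp(4*t)]
  [4*t*exp(4*t), 6*t*exp(4*t) + exp(4*t)]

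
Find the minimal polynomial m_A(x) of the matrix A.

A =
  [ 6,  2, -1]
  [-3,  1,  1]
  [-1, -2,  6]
x^3 - 13*x^2 + 55*x - 75

The characteristic polynomial is χ_A(x) = (x - 5)^2*(x - 3), so the eigenvalues are known. The minimal polynomial is
  m_A(x) = Π_λ (x − λ)^{k_λ}
where k_λ is the size of the *largest* Jordan block for λ (equivalently, the smallest k with (A − λI)^k v = 0 for every generalised eigenvector v of λ).

  λ = 3: largest Jordan block has size 1, contributing (x − 3)
  λ = 5: largest Jordan block has size 2, contributing (x − 5)^2

So m_A(x) = (x - 5)^2*(x - 3) = x^3 - 13*x^2 + 55*x - 75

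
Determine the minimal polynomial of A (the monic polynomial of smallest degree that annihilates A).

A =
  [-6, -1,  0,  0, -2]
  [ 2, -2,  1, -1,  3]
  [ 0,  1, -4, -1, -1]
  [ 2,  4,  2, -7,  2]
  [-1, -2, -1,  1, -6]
x^3 + 15*x^2 + 75*x + 125

The characteristic polynomial is χ_A(x) = (x + 5)^5, so the eigenvalues are known. The minimal polynomial is
  m_A(x) = Π_λ (x − λ)^{k_λ}
where k_λ is the size of the *largest* Jordan block for λ (equivalently, the smallest k with (A − λI)^k v = 0 for every generalised eigenvector v of λ).

  λ = -5: largest Jordan block has size 3, contributing (x + 5)^3

So m_A(x) = (x + 5)^3 = x^3 + 15*x^2 + 75*x + 125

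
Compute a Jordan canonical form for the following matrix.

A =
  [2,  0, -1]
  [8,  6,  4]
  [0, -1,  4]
J_3(4)

The characteristic polynomial is
  det(x·I − A) = x^3 - 12*x^2 + 48*x - 64 = (x - 4)^3

Eigenvalues and multiplicities (the geometric multiplicity of λ is n − rank(A − λI), which equals the number of Jordan blocks for λ):
  λ = 4: algebraic multiplicity = 3, geometric multiplicity = 1

Determining the block sizes for each eigenvalue:
  λ = 4: one block (gm = 1), so the single block has size am = 3 → block sizes [3]

Assembling the blocks gives a Jordan form
J =
  [4, 1, 0]
  [0, 4, 1]
  [0, 0, 4]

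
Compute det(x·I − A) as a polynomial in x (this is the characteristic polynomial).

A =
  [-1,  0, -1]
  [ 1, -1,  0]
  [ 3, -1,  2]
x^3

Expanding det(x·I − A) (e.g. by cofactor expansion or by noting that A is similar to its Jordan form J, which has the same characteristic polynomial as A) gives
  χ_A(x) = x^3
which factors as x^3. The eigenvalues (with algebraic multiplicities) are λ = 0 with multiplicity 3.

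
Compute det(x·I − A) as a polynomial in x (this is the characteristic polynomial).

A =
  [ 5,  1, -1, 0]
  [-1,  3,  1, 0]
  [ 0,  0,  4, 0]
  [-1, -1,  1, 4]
x^4 - 16*x^3 + 96*x^2 - 256*x + 256

Expanding det(x·I − A) (e.g. by cofactor expansion or by noting that A is similar to its Jordan form J, which has the same characteristic polynomial as A) gives
  χ_A(x) = x^4 - 16*x^3 + 96*x^2 - 256*x + 256
which factors as (x - 4)^4. The eigenvalues (with algebraic multiplicities) are λ = 4 with multiplicity 4.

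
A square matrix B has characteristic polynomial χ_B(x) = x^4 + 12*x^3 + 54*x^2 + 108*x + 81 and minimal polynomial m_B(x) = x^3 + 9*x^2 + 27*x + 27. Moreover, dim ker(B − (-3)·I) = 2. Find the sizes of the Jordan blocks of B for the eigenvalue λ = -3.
Block sizes for λ = -3: [3, 1]

Step 1 — from the characteristic polynomial, algebraic multiplicity of λ = -3 is 4. From dim ker(B − (-3)·I) = 2, there are exactly 2 Jordan blocks for λ = -3.
Step 2 — from the minimal polynomial, the factor (x + 3)^3 tells us the largest block for λ = -3 has size 3.
Step 3 — with total size 4, 2 blocks, and largest block 3, the block sizes (in nonincreasing order) are [3, 1].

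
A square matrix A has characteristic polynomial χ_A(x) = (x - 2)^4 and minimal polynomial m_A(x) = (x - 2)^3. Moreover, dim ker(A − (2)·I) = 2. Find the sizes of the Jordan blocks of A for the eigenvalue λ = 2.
Block sizes for λ = 2: [3, 1]

Step 1 — from the characteristic polynomial, algebraic multiplicity of λ = 2 is 4. From dim ker(A − (2)·I) = 2, there are exactly 2 Jordan blocks for λ = 2.
Step 2 — from the minimal polynomial, the factor (x − 2)^3 tells us the largest block for λ = 2 has size 3.
Step 3 — with total size 4, 2 blocks, and largest block 3, the block sizes (in nonincreasing order) are [3, 1].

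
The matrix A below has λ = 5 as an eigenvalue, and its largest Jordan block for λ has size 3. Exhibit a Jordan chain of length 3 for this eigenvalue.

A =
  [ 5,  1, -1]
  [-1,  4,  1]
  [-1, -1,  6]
A Jordan chain for λ = 5 of length 3:
v_1 = (0, -1, -1)ᵀ
v_2 = (1, -1, -1)ᵀ
v_3 = (0, 1, 0)ᵀ

Let N = A − (5)·I. We want v_3 with N^3 v_3 = 0 but N^2 v_3 ≠ 0; then v_{j-1} := N · v_j for j = 3, …, 2.

Pick v_3 = (0, 1, 0)ᵀ.
Then v_2 = N · v_3 = (1, -1, -1)ᵀ.
Then v_1 = N · v_2 = (0, -1, -1)ᵀ.

Sanity check: (A − (5)·I) v_1 = (0, 0, 0)ᵀ = 0. ✓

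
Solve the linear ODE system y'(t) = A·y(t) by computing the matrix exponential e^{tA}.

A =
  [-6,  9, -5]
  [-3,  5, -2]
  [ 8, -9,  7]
e^{tA} =
  [-3*t^2*exp(2*t)/2 - 8*t*exp(2*t) + exp(2*t), 9*t*exp(2*t), -3*t^2*exp(2*t)/2 - 5*t*exp(2*t)]
  [-t^2*exp(2*t)/2 - 3*t*exp(2*t), 3*t*exp(2*t) + exp(2*t), -t^2*exp(2*t)/2 - 2*t*exp(2*t)]
  [3*t^2*exp(2*t)/2 + 8*t*exp(2*t), -9*t*exp(2*t), 3*t^2*exp(2*t)/2 + 5*t*exp(2*t) + exp(2*t)]

Strategy: write A = P · J · P⁻¹ where J is a Jordan canonical form, so e^{tA} = P · e^{tJ} · P⁻¹, and e^{tJ} can be computed block-by-block.

A has Jordan form
J =
  [2, 1, 0]
  [0, 2, 1]
  [0, 0, 2]
(up to reordering of blocks).

Per-block formulas:
  For a 3×3 Jordan block J_3(2): exp(t · J_3(2)) = e^(2t)·(I + t·N + (t^2/2)·N^2), where N is the 3×3 nilpotent shift.

After assembling e^{tJ} and conjugating by P, we get:

e^{tA} =
  [-3*t^2*exp(2*t)/2 - 8*t*exp(2*t) + exp(2*t), 9*t*exp(2*t), -3*t^2*exp(2*t)/2 - 5*t*exp(2*t)]
  [-t^2*exp(2*t)/2 - 3*t*exp(2*t), 3*t*exp(2*t) + exp(2*t), -t^2*exp(2*t)/2 - 2*t*exp(2*t)]
  [3*t^2*exp(2*t)/2 + 8*t*exp(2*t), -9*t*exp(2*t), 3*t^2*exp(2*t)/2 + 5*t*exp(2*t) + exp(2*t)]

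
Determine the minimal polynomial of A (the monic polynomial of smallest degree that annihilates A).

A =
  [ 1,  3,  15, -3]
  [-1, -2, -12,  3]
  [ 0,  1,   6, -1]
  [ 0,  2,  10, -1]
x^3 - 3*x^2 + 3*x - 1

The characteristic polynomial is χ_A(x) = (x - 1)^4, so the eigenvalues are known. The minimal polynomial is
  m_A(x) = Π_λ (x − λ)^{k_λ}
where k_λ is the size of the *largest* Jordan block for λ (equivalently, the smallest k with (A − λI)^k v = 0 for every generalised eigenvector v of λ).

  λ = 1: largest Jordan block has size 3, contributing (x − 1)^3

So m_A(x) = (x - 1)^3 = x^3 - 3*x^2 + 3*x - 1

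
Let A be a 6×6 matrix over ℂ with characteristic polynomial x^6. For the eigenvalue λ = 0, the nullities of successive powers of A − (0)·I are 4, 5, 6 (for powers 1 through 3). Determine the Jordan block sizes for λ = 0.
Block sizes for λ = 0: [3, 1, 1, 1]

From the dimensions of kernels of powers, the number of Jordan blocks of size at least j is d_j − d_{j−1} where d_j = dim ker(N^j) (with d_0 = 0). Computing the differences gives [4, 1, 1].
The number of blocks of size exactly k is (#blocks of size ≥ k) − (#blocks of size ≥ k + 1), so the partition is: 3 block(s) of size 1, 1 block(s) of size 3.
In nonincreasing order the block sizes are [3, 1, 1, 1].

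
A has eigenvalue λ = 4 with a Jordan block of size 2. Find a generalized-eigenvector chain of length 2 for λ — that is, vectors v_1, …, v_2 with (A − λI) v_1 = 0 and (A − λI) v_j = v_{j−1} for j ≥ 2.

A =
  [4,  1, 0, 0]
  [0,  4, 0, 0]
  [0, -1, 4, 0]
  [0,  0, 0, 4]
A Jordan chain for λ = 4 of length 2:
v_1 = (1, 0, -1, 0)ᵀ
v_2 = (0, 1, 0, 0)ᵀ

Let N = A − (4)·I. We want v_2 with N^2 v_2 = 0 but N^1 v_2 ≠ 0; then v_{j-1} := N · v_j for j = 2, …, 2.

Pick v_2 = (0, 1, 0, 0)ᵀ.
Then v_1 = N · v_2 = (1, 0, -1, 0)ᵀ.

Sanity check: (A − (4)·I) v_1 = (0, 0, 0, 0)ᵀ = 0. ✓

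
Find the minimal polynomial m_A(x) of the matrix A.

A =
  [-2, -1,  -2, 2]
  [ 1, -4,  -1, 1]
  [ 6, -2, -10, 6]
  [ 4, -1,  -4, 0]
x^3 + 12*x^2 + 48*x + 64

The characteristic polynomial is χ_A(x) = (x + 4)^4, so the eigenvalues are known. The minimal polynomial is
  m_A(x) = Π_λ (x − λ)^{k_λ}
where k_λ is the size of the *largest* Jordan block for λ (equivalently, the smallest k with (A − λI)^k v = 0 for every generalised eigenvector v of λ).

  λ = -4: largest Jordan block has size 3, contributing (x + 4)^3

So m_A(x) = (x + 4)^3 = x^3 + 12*x^2 + 48*x + 64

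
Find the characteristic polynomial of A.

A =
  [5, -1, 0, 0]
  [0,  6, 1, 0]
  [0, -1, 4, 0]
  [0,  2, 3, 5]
x^4 - 20*x^3 + 150*x^2 - 500*x + 625

Expanding det(x·I − A) (e.g. by cofactor expansion or by noting that A is similar to its Jordan form J, which has the same characteristic polynomial as A) gives
  χ_A(x) = x^4 - 20*x^3 + 150*x^2 - 500*x + 625
which factors as (x - 5)^4. The eigenvalues (with algebraic multiplicities) are λ = 5 with multiplicity 4.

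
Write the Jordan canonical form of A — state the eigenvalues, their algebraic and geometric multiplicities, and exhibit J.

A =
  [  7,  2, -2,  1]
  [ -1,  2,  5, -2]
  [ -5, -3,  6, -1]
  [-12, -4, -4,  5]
J_2(5) ⊕ J_2(5)

The characteristic polynomial is
  det(x·I − A) = x^4 - 20*x^3 + 150*x^2 - 500*x + 625 = (x - 5)^4

Eigenvalues and multiplicities (the geometric multiplicity of λ is n − rank(A − λI), which equals the number of Jordan blocks for λ):
  λ = 5: algebraic multiplicity = 4, geometric multiplicity = 2

Determining the block sizes for each eigenvalue:
  λ = 5: with am = 4 and gm = 2, the partition is not yet determined (e.g. several partitions of 4 into 2 parts exist). Let N = A − (5)·I. Computing rank(N^1) = 2, rank(N^2) = 0; the number of blocks of size ≥ j is rank(N^{j−1}) − rank(N^j), giving [2, 2]. So we have 2 block(s) of size 2 → block sizes [2, 2]

Assembling the blocks gives a Jordan form
J =
  [5, 1, 0, 0]
  [0, 5, 0, 0]
  [0, 0, 5, 1]
  [0, 0, 0, 5]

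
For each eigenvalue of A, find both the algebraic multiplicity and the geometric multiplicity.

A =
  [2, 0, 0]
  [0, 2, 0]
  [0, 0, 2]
λ = 2: alg = 3, geom = 3

Step 1 — factor the characteristic polynomial to read off the algebraic multiplicities:
  χ_A(x) = (x - 2)^3

Step 2 — compute geometric multiplicities via the rank-nullity identity g(λ) = n − rank(A − λI):
  rank(A − (2)·I) = 0, so dim ker(A − (2)·I) = n − 0 = 3

Summary:
  λ = 2: algebraic multiplicity = 3, geometric multiplicity = 3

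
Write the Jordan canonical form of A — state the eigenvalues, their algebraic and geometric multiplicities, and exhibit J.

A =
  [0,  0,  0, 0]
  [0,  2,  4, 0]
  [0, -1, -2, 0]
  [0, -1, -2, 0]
J_2(0) ⊕ J_1(0) ⊕ J_1(0)

The characteristic polynomial is
  det(x·I − A) = x^4

Eigenvalues and multiplicities (the geometric multiplicity of λ is n − rank(A − λI), which equals the number of Jordan blocks for λ):
  λ = 0: algebraic multiplicity = 4, geometric multiplicity = 3

Determining the block sizes for each eigenvalue:
  λ = 0: 3 blocks summing to 4 forces exactly one block of size 2 and the rest size 1 → block sizes [2, 1, 1]

Assembling the blocks gives a Jordan form
J =
  [0, 1, 0, 0]
  [0, 0, 0, 0]
  [0, 0, 0, 0]
  [0, 0, 0, 0]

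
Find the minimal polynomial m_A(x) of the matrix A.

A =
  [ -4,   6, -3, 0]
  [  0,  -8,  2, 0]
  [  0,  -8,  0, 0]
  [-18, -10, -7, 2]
x^3 + 6*x^2 - 32

The characteristic polynomial is χ_A(x) = (x - 2)*(x + 4)^3, so the eigenvalues are known. The minimal polynomial is
  m_A(x) = Π_λ (x − λ)^{k_λ}
where k_λ is the size of the *largest* Jordan block for λ (equivalently, the smallest k with (A − λI)^k v = 0 for every generalised eigenvector v of λ).

  λ = -4: largest Jordan block has size 2, contributing (x + 4)^2
  λ = 2: largest Jordan block has size 1, contributing (x − 2)

So m_A(x) = (x - 2)*(x + 4)^2 = x^3 + 6*x^2 - 32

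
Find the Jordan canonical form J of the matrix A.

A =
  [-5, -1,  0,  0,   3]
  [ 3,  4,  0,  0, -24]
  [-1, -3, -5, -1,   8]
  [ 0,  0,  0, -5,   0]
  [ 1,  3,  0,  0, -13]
J_2(-5) ⊕ J_2(-5) ⊕ J_1(-4)

The characteristic polynomial is
  det(x·I − A) = x^5 + 24*x^4 + 230*x^3 + 1100*x^2 + 2625*x + 2500 = (x + 4)*(x + 5)^4

Eigenvalues and multiplicities (the geometric multiplicity of λ is n − rank(A − λI), which equals the number of Jordan blocks for λ):
  λ = -5: algebraic multiplicity = 4, geometric multiplicity = 2
  λ = -4: algebraic multiplicity = 1, geometric multiplicity = 1

Determining the block sizes for each eigenvalue:
  λ = -5: with am = 4 and gm = 2, the partition is not yet determined (e.g. several partitions of 4 into 2 parts exist). Let N = A − (-5)·I. Computing rank(N^1) = 3, rank(N^2) = 1; the number of blocks of size ≥ j is rank(N^{j−1}) − rank(N^j), giving [2, 2]. So we have 2 block(s) of size 2 → block sizes [2, 2]
  λ = -4: one block (gm = 1), so the single block has size am = 1 → block sizes [1]

Assembling the blocks gives a Jordan form
J =
  [-5,  1,  0,  0,  0]
  [ 0, -5,  0,  0,  0]
  [ 0,  0, -5,  1,  0]
  [ 0,  0,  0, -5,  0]
  [ 0,  0,  0,  0, -4]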